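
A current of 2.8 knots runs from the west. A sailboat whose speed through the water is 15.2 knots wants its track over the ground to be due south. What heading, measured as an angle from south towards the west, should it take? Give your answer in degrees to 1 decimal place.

10.6°

The current pushes perpendicular to the desired track; the heading must have a component into the current equal to 2.8 knots: 15.2 sin θ = 2.8.
sin θ = 0.1842, so θ = 10.615°.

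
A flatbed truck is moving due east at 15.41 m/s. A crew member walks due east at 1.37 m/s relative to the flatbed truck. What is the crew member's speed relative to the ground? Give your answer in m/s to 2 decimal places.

16.78 m/s

Taking east as x and north as y: flatbed truck velocity = (15.410, 0.000) m/s; crew member velocity relative to flatbed truck = (1.370, 0.000) m/s.
Velocity relative to ground = (15.410, 0.000) + (1.370, 0.000) = (16.780, 0.000) m/s.
Speed = |(16.780, 0.000)| = 16.780 m/s.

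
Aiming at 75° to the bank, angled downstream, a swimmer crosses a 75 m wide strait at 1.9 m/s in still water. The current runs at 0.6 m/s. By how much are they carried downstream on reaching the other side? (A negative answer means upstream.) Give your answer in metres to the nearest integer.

45 m

Perpendicular speed = 1.835 m/s; crossing time = 75 / 1.835 = 40.866 s.
Net downstream speed = 1.092 m/s.
Drift = 1.092 × 40.866 = 44.616 m (downstream).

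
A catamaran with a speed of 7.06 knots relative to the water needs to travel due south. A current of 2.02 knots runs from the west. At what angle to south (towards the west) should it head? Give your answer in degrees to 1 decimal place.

16.6°

The current pushes perpendicular to the desired track; the heading must have a component into the current equal to 2.02 knots: 7.06 sin θ = 2.02.
sin θ = 0.2861, so θ = 16.626°.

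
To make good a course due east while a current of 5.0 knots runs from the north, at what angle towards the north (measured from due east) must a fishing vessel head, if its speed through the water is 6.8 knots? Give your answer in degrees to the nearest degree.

47°

The current pushes perpendicular to the desired track; the heading must have a component into the current equal to 5.0 knots: 6.8 sin θ = 5.0.
sin θ = 0.7353, so θ = 47.332°.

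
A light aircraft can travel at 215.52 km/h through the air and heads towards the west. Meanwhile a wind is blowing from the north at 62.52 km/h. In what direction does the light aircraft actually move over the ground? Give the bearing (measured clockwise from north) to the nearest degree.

Taking east as x and north as y: velocity relative to the air = (-215.520, 0.000) km/h; the air relative to ground = (0.000, -62.520) km/h.
Velocity relative to ground = (-215.520, 0.000) + (0.000, -62.520) = (-215.520, -62.520) km/h.
Bearing = atan2(-215.52, -62.52) = 253.82° clockwise from north.

254°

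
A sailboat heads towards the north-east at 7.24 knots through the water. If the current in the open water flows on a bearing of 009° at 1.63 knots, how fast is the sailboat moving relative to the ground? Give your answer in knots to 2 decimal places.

8.61 knots

Taking east as x and north as y: velocity relative to the water = (5.119, 5.119) knots; the water relative to ground = (0.255, 1.610) knots.
Velocity relative to ground = (5.119, 5.119) + (0.255, 1.610) = (5.374, 6.729) knots.
Speed = |(5.374, 6.729)| = 8.612 knots.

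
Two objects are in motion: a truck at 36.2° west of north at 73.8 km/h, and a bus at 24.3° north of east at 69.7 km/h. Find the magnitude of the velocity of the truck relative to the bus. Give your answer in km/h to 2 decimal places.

111.47 km/h

Taking east as x and north as y: truck velocity = (-43.587, 59.554) km/h; bus velocity = (63.525, 28.683) km/h.
Velocity of truck relative to bus = (-43.587, 59.554) − (63.525, 28.683) = (-107.112, 30.871) km/h.
Magnitude = |(-107.112, 30.871)| = 111.472 km/h.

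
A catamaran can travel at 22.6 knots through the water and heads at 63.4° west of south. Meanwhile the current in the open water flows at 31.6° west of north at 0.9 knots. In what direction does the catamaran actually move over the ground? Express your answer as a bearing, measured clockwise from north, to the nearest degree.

Taking east as x and north as y: velocity relative to the water = (-20.208, -10.119) knots; the water relative to ground = (-0.472, 0.767) knots.
Velocity relative to ground = (-20.208, -10.119) + (-0.472, 0.767) = (-20.679, -9.353) knots.
Bearing = atan2(-20.68, -9.35) = 245.66° clockwise from north.

246°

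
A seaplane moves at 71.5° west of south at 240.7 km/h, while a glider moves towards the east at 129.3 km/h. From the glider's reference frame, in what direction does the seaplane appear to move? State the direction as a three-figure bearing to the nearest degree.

Taking east as x and north as y: seaplane velocity = (-228.262, -76.375) km/h; glider velocity = (129.300, 0.000) km/h.
Velocity of seaplane relative to glider = (-228.262, -76.375) − (129.300, 0.000) = (-357.562, -76.375) km/h.
Bearing = atan2(-357.56, -76.38) = 257.94° clockwise from north.

258°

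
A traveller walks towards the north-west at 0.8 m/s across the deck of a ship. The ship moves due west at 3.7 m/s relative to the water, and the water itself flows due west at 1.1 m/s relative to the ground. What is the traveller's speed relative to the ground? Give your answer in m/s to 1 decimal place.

In east/north components (m/s): traveller relative to ship = (-0.566, 0.566); ship relative to water = (-3.700, 0.000); water relative to ground = (-1.100, 0.000).
Sum = (-5.366, 0.566) m/s.
Speed = |(-5.366, 0.566)| = 5.395 m/s.

5.4 m/s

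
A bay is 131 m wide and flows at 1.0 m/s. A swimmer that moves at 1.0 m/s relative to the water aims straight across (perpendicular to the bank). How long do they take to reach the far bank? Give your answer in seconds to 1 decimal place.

The component of the swimmer's velocity perpendicular to the bank is 1.0 m/s.
The flow acts along the bank and has no component across it.
Time = 131 / 1.000 = 131.000 s.

131.0 s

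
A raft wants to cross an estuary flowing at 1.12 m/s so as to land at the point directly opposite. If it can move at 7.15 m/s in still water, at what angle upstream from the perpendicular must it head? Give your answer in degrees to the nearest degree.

To cancel the current, the upstream component of the raft's velocity must equal the flow: 7.15 sin θ = 1.12.
sin θ = 1.12 / 7.15 = 0.1566.
θ = arcsin(0.1566) = 9.012°.

9°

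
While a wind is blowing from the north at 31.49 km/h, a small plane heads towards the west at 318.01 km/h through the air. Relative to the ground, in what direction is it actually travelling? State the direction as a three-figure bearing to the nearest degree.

264°

Taking east as x and north as y: velocity relative to the air = (-318.010, 0.000) km/h; the air relative to ground = (0.000, -31.490) km/h.
Velocity relative to ground = (-318.010, 0.000) + (0.000, -31.490) = (-318.010, -31.490) km/h.
Bearing = atan2(-318.01, -31.49) = 264.34° clockwise from north.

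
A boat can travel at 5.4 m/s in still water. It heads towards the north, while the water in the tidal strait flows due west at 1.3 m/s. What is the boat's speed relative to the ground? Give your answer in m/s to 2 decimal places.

Taking east as x and north as y: velocity relative to the water = (0.000, 5.400) m/s; the water relative to ground = (-1.300, 0.000) m/s.
Velocity relative to ground = (0.000, 5.400) + (-1.300, 0.000) = (-1.300, 5.400) m/s.
Speed = |(-1.300, 5.400)| = 5.554 m/s.

5.55 m/s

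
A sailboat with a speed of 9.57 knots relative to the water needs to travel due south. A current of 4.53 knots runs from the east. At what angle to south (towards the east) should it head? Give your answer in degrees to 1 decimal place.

28.3°

The current pushes perpendicular to the desired track; the heading must have a component into the current equal to 4.53 knots: 9.57 sin θ = 4.53.
sin θ = 0.4734, so θ = 28.252°.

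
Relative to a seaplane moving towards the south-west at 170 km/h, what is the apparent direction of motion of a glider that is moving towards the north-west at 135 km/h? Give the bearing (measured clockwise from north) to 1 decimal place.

Taking east as x and north as y: glider velocity = (-95.459, 95.459) km/h; seaplane velocity = (-120.208, -120.208) km/h.
Velocity of glider relative to seaplane = (-95.459, 95.459) − (-120.208, -120.208) = (24.749, 215.668) km/h.
Bearing = atan2(24.75, 215.67) = 6.55° clockwise from north.

006.5°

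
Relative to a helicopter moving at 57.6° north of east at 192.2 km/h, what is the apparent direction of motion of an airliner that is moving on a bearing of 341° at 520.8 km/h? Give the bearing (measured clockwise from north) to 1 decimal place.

320.5°

Taking east as x and north as y: airliner velocity = (-169.556, 492.426) km/h; helicopter velocity = (102.986, 162.280) km/h.
Velocity of airliner relative to helicopter = (-169.556, 492.426) − (102.986, 162.280) = (-272.542, 330.146) km/h.
Bearing = atan2(-272.54, 330.15) = 320.46° clockwise from north.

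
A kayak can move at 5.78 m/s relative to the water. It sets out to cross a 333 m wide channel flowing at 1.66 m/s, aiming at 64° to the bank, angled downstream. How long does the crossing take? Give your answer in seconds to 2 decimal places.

The component of the kayak's velocity perpendicular to the bank is 5.78 × sin 64° = 5.195 m/s.
The flow acts along the bank and has no component across it.
Time = 333 / 5.195 = 64.100 s.

64.10 s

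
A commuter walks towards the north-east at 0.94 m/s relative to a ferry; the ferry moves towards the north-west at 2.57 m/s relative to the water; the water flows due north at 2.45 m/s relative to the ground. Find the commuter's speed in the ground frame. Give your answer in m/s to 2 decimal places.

In east/north components (m/s): commuter relative to ferry = (0.665, 0.665); ferry relative to water = (-1.817, 1.817); water relative to ground = (0.000, 2.450).
Sum = (-1.153, 4.932) m/s.
Speed = |(-1.153, 4.932)| = 5.065 m/s.

5.06 m/s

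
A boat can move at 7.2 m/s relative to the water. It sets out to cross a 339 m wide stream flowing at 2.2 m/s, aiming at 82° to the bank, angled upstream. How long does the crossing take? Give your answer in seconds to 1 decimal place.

The component of the boat's velocity perpendicular to the bank is 7.2 × sin 82° = 7.130 m/s.
Only the cross-stream component determines the crossing time; the current contributes nothing perpendicular to the bank.
Time = 339 / 7.130 = 47.546 s.

47.5 s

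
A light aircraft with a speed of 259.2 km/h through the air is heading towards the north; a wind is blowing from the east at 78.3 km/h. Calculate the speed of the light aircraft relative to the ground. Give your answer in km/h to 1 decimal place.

Taking east as x and north as y: velocity relative to the air = (0.000, 259.200) km/h; the air relative to ground = (-78.300, 0.000) km/h.
Velocity relative to ground = (0.000, 259.200) + (-78.300, 0.000) = (-78.300, 259.200) km/h.
Speed = |(-78.300, 259.200)| = 270.768 km/h.

270.8 km/h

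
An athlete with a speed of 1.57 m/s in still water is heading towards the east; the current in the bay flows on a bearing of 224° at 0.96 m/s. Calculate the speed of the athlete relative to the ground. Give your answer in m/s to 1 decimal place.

1.1 m/s

Taking east as x and north as y: velocity relative to the water = (1.570, 0.000) m/s; the water relative to ground = (-0.667, -0.691) m/s.
Velocity relative to ground = (1.570, 0.000) + (-0.667, -0.691) = (0.903, -0.691) m/s.
Speed = |(0.903, -0.691)| = 1.137 m/s.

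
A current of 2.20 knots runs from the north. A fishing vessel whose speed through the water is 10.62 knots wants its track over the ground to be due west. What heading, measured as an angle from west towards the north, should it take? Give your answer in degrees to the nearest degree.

The current pushes perpendicular to the desired track; the heading must have a component into the current equal to 2.20 knots: 10.62 sin θ = 2.20.
sin θ = 0.2072, so θ = 11.956°.

12°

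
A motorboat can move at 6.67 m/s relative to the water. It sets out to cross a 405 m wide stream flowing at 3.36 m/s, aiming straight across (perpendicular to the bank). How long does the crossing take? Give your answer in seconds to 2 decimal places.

60.72 s

The component of the motorboat's velocity perpendicular to the bank is 6.67 m/s.
The flow acts along the bank and has no component across it.
Time = 405 / 6.670 = 60.720 s.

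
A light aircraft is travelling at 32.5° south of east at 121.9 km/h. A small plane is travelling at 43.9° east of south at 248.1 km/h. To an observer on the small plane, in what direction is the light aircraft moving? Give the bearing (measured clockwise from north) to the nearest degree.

329°

Taking east as x and north as y: light aircraft velocity = (102.809, -65.497) km/h; small plane velocity = (172.033, -178.769) km/h.
Velocity of light aircraft relative to small plane = (102.809, -65.497) − (172.033, -178.769) = (-69.224, 113.272) km/h.
Bearing = atan2(-69.22, 113.27) = 328.57° clockwise from north.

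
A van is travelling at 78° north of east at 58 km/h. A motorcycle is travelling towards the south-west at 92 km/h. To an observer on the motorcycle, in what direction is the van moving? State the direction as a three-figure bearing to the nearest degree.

032°

Taking east as x and north as y: van velocity = (12.059, 56.733) km/h; motorcycle velocity = (-65.054, -65.054) km/h.
Velocity of van relative to motorcycle = (12.059, 56.733) − (-65.054, -65.054) = (77.113, 121.786) km/h.
Bearing = atan2(77.11, 121.79) = 32.34° clockwise from north.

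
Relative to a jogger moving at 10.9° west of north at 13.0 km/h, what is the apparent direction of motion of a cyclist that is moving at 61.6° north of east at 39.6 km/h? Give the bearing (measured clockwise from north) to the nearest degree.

044°

Taking east as x and north as y: cyclist velocity = (18.835, 34.834) km/h; jogger velocity = (-2.458, 12.765) km/h.
Velocity of cyclist relative to jogger = (18.835, 34.834) − (-2.458, 12.765) = (21.293, 22.069) km/h.
Bearing = atan2(21.29, 22.07) = 43.98° clockwise from north.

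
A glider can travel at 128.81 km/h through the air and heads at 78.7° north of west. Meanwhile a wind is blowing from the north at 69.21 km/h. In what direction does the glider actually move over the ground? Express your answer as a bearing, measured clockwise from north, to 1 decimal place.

Taking east as x and north as y: velocity relative to the air = (-25.240, 126.313) km/h; the air relative to ground = (0.000, -69.210) km/h.
Velocity relative to ground = (-25.240, 126.313) + (0.000, -69.210) = (-25.240, 57.103) km/h.
Bearing = atan2(-25.24, 57.10) = 336.15° clockwise from north.

336.2°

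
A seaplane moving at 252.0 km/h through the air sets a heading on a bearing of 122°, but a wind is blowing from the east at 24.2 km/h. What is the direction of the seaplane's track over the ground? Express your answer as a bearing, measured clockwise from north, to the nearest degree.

Taking east as x and north as y: velocity relative to the air = (213.708, -133.540) km/h; the air relative to ground = (-24.200, 0.000) km/h.
Velocity relative to ground = (213.708, -133.540) + (-24.200, 0.000) = (189.508, -133.540) km/h.
Bearing = atan2(189.51, -133.54) = 125.17° clockwise from north.

125°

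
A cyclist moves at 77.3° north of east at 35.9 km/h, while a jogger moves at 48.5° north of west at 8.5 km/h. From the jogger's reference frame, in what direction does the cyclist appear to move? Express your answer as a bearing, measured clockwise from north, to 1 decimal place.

025.3°

Taking east as x and north as y: cyclist velocity = (7.892, 35.022) km/h; jogger velocity = (-5.632, 6.366) km/h.
Velocity of cyclist relative to jogger = (7.892, 35.022) − (-5.632, 6.366) = (13.525, 28.656) km/h.
Bearing = atan2(13.52, 28.66) = 25.27° clockwise from north.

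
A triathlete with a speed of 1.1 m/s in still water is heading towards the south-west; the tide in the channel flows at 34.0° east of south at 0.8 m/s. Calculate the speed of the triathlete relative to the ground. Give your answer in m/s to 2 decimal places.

1.48 m/s

Taking east as x and north as y: velocity relative to the water = (-0.778, -0.778) m/s; the water relative to ground = (0.447, -0.663) m/s.
Velocity relative to ground = (-0.778, -0.778) + (0.447, -0.663) = (-0.330, -1.441) m/s.
Speed = |(-0.330, -1.441)| = 1.478 m/s.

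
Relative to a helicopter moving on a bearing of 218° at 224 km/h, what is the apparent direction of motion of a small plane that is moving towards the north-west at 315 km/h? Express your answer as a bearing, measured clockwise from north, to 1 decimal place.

348.0°

Taking east as x and north as y: small plane velocity = (-222.739, 222.739) km/h; helicopter velocity = (-137.908, -176.514) km/h.
Velocity of small plane relative to helicopter = (-222.739, 222.739) − (-137.908, -176.514) = (-84.830, 399.253) km/h.
Bearing = atan2(-84.83, 399.25) = 348.00° clockwise from north.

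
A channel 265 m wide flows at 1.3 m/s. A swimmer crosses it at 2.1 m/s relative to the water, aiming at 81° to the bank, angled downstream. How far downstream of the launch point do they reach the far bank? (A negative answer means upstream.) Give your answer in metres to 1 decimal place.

208.1 m

Perpendicular speed = 2.074 m/s; crossing time = 265 / 2.074 = 127.763 s.
Net downstream speed = 1.629 m/s.
Drift = 1.629 × 127.763 = 208.064 m (downstream).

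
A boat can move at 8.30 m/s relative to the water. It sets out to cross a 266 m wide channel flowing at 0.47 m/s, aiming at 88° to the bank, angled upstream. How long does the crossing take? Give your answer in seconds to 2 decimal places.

The component of the boat's velocity perpendicular to the bank is 8.30 × sin 88° = 8.295 m/s.
The current is parallel to the bank, so it does not affect the crossing time.
Time = 266 / 8.295 = 32.068 s.

32.07 s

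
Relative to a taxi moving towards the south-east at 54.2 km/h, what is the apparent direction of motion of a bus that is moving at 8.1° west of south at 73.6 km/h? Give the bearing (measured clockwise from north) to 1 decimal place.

234.7°

Taking east as x and north as y: bus velocity = (-10.370, -72.866) km/h; taxi velocity = (38.325, -38.325) km/h.
Velocity of bus relative to taxi = (-10.370, -72.866) − (38.325, -38.325) = (-48.696, -34.541) km/h.
Bearing = atan2(-48.70, -34.54) = 234.65° clockwise from north.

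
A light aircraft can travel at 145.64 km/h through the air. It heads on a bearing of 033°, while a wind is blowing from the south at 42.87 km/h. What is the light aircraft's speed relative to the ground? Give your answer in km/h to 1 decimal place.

183.1 km/h

Taking east as x and north as y: velocity relative to the air = (79.321, 122.144) km/h; the air relative to ground = (0.000, 42.870) km/h.
Velocity relative to ground = (79.321, 122.144) + (0.000, 42.870) = (79.321, 165.014) km/h.
Speed = |(79.321, 165.014)| = 183.089 km/h.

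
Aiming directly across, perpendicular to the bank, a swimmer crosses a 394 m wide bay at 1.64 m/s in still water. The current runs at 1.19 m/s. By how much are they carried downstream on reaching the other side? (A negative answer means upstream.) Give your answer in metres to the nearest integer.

Perpendicular speed = 1.640 m/s; crossing time = 394 / 1.640 = 240.244 s.
Net downstream speed = 1.190 m/s.
Drift = 1.190 × 240.244 = 285.890 m (downstream).

286 m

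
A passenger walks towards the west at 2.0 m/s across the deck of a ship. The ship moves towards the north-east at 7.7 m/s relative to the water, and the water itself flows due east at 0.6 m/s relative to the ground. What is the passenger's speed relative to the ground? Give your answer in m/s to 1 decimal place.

6.8 m/s

In east/north components (m/s): passenger relative to ship = (-2.000, 0.000); ship relative to water = (5.445, 5.445); water relative to ground = (0.600, 0.000).
Sum = (4.045, 5.445) m/s.
Speed = |(4.045, 5.445)| = 6.783 m/s.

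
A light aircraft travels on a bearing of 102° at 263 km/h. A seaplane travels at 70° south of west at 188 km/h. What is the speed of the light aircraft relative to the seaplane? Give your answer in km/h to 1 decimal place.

343.9 km/h

Taking east as x and north as y: light aircraft velocity = (257.253, -54.681) km/h; seaplane velocity = (-64.300, -176.662) km/h.
Velocity of light aircraft relative to seaplane = (257.253, -54.681) − (-64.300, -176.662) = (321.553, 121.981) km/h.
Magnitude = |(321.553, 121.981)| = 343.912 km/h.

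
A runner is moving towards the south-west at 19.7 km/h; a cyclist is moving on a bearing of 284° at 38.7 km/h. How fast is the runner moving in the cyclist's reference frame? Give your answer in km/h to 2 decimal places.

Taking east as x and north as y: runner velocity = (-13.930, -13.930) km/h; cyclist velocity = (-37.550, 9.362) km/h.
Velocity of runner relative to cyclist = (-13.930, -13.930) − (-37.550, 9.362) = (23.620, -23.292) km/h.
Magnitude = |(23.620, -23.292)| = 33.173 km/h.

33.17 km/h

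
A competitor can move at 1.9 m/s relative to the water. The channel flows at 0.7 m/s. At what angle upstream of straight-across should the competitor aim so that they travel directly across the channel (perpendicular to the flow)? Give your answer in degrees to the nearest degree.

22°

To cancel the current, the upstream component of the competitor's velocity must equal the flow: 1.9 sin θ = 0.7.
sin θ = 0.7 / 1.9 = 0.3684.
θ = arcsin(0.3684) = 21.618°.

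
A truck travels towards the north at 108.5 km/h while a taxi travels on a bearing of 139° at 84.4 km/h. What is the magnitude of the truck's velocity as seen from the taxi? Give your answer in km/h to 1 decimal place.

180.9 km/h

Taking east as x and north as y: truck velocity = (0.000, 108.500) km/h; taxi velocity = (55.371, -63.697) km/h.
Velocity of truck relative to taxi = (0.000, 108.500) − (55.371, -63.697) = (-55.371, 172.197) km/h.
Magnitude = |(-55.371, 172.197)| = 180.881 km/h.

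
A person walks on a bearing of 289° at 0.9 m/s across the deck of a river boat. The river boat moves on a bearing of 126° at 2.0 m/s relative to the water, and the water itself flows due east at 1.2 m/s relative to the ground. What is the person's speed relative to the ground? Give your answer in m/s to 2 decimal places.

In east/north components (m/s): person relative to river boat = (-0.851, 0.293); river boat relative to water = (1.618, -1.176); water relative to ground = (1.200, 0.000).
Sum = (1.967, -0.883) m/s.
Speed = |(1.967, -0.883)| = 2.156 m/s.

2.16 m/s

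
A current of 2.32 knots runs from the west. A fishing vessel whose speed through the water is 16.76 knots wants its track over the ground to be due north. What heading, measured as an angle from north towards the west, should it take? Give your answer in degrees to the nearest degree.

The current pushes perpendicular to the desired track; the heading must have a component into the current equal to 2.32 knots: 16.76 sin θ = 2.32.
sin θ = 0.1384, so θ = 7.957°.

8°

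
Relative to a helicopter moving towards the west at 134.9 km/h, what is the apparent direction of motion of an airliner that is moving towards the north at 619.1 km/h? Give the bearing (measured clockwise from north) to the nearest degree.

Taking east as x and north as y: airliner velocity = (0.000, 619.100) km/h; helicopter velocity = (-134.900, 0.000) km/h.
Velocity of airliner relative to helicopter = (0.000, 619.100) − (-134.900, 0.000) = (134.900, 619.100) km/h.
Bearing = atan2(134.90, 619.10) = 12.29° clockwise from north.

012°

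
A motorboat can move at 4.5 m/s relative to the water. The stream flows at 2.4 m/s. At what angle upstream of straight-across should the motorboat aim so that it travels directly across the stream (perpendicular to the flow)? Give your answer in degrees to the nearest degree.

32°

To cancel the current, the upstream component of the motorboat's velocity must equal the flow: 4.5 sin θ = 2.4.
sin θ = 2.4 / 4.5 = 0.5333.
θ = arcsin(0.5333) = 32.231°.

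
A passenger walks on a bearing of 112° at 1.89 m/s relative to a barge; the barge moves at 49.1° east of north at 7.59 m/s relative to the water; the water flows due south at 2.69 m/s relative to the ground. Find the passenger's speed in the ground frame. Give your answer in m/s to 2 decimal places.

7.65 m/s

In east/north components (m/s): passenger relative to barge = (1.752, -0.708); barge relative to water = (5.737, 4.969); water relative to ground = (0.000, -2.690).
Sum = (7.489, 1.571) m/s.
Speed = |(7.489, 1.571)| = 7.652 m/s.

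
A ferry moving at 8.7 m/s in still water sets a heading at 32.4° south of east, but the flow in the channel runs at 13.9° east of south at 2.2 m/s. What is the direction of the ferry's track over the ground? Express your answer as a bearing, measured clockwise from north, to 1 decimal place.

130.8°

Taking east as x and north as y: velocity relative to the water = (7.346, -4.662) m/s; the water relative to ground = (0.529, -2.136) m/s.
Velocity relative to ground = (7.346, -4.662) + (0.529, -2.136) = (7.874, -6.797) m/s.
Bearing = atan2(7.87, -6.80) = 130.80° clockwise from north.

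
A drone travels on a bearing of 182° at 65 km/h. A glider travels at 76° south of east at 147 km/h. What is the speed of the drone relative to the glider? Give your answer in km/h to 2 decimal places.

86.40 km/h

Taking east as x and north as y: drone velocity = (-2.268, -64.960) km/h; glider velocity = (35.563, -142.633) km/h.
Velocity of drone relative to glider = (-2.268, -64.960) − (35.563, -142.633) = (-37.831, 77.673) km/h.
Magnitude = |(-37.831, 77.673)| = 86.396 km/h.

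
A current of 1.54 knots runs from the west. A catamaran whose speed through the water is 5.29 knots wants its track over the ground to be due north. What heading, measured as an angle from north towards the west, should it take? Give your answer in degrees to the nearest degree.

The current pushes perpendicular to the desired track; the heading must have a component into the current equal to 1.54 knots: 5.29 sin θ = 1.54.
sin θ = 0.2911, so θ = 16.925°.

17°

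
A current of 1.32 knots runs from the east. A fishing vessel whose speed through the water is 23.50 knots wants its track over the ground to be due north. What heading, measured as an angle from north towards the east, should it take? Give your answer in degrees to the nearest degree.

The current pushes perpendicular to the desired track; the heading must have a component into the current equal to 1.32 knots: 23.50 sin θ = 1.32.
sin θ = 0.0562, so θ = 3.220°.

3°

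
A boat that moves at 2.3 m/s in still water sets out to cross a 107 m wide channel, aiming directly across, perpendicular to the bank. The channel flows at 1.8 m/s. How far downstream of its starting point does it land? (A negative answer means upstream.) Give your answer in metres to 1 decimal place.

83.7 m

Perpendicular speed = 2.300 m/s; crossing time = 107 / 2.300 = 46.522 s.
Net downstream speed = 1.800 m/s.
Drift = 1.800 × 46.522 = 83.739 m (downstream).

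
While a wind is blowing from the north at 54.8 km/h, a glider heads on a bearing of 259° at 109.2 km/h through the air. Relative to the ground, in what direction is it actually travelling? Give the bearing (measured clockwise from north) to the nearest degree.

235°

Taking east as x and north as y: velocity relative to the air = (-107.194, -20.836) km/h; the air relative to ground = (0.000, -54.800) km/h.
Velocity relative to ground = (-107.194, -20.836) + (0.000, -54.800) = (-107.194, -75.636) km/h.
Bearing = atan2(-107.19, -75.64) = 234.79° clockwise from north.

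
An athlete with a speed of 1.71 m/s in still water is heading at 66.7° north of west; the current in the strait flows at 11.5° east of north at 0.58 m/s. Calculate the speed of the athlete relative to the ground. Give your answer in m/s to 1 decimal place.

Taking east as x and north as y: velocity relative to the water = (-0.676, 1.571) m/s; the water relative to ground = (0.116, 0.568) m/s.
Velocity relative to ground = (-0.676, 1.571) + (0.116, 0.568) = (-0.561, 2.139) m/s.
Speed = |(-0.561, 2.139)| = 2.211 m/s.

2.2 m/s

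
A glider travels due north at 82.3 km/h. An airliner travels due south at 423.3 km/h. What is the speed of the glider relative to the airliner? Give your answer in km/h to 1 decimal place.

505.6 km/h

Taking east as x and north as y: glider velocity = (0.000, 82.300) km/h; airliner velocity = (0.000, -423.300) km/h.
Velocity of glider relative to airliner = (0.000, 82.300) − (0.000, -423.300) = (0.000, 505.600) km/h.
Magnitude = |(0.000, 505.600)| = 505.600 km/h.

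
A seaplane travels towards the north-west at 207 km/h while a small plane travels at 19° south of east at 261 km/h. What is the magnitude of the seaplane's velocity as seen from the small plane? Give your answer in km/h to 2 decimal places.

Taking east as x and north as y: seaplane velocity = (-146.371, 146.371) km/h; small plane velocity = (246.780, -84.973) km/h.
Velocity of seaplane relative to small plane = (-146.371, 146.371) − (246.780, -84.973) = (-393.151, 231.344) km/h.
Magnitude = |(-393.151, 231.344)| = 456.167 km/h.

456.17 km/h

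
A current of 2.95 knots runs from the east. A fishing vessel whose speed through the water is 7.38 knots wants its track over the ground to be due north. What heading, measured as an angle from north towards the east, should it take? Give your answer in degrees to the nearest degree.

The current pushes perpendicular to the desired track; the heading must have a component into the current equal to 2.95 knots: 7.38 sin θ = 2.95.
sin θ = 0.3997, so θ = 23.561°.

24°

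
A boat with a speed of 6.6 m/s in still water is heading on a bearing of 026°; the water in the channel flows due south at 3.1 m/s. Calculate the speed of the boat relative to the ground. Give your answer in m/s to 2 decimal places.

Taking east as x and north as y: velocity relative to the water = (2.893, 5.932) m/s; the water relative to ground = (0.000, -3.100) m/s.
Velocity relative to ground = (2.893, 5.932) + (0.000, -3.100) = (2.893, 2.832) m/s.
Speed = |(2.893, 2.832)| = 4.049 m/s.

4.05 m/s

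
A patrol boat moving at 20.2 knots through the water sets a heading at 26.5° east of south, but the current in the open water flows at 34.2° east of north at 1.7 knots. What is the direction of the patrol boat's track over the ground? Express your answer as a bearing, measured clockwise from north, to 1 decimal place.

Taking east as x and north as y: velocity relative to the water = (9.013, -18.078) knots; the water relative to ground = (0.956, 1.406) knots.
Velocity relative to ground = (9.013, -18.078) + (0.956, 1.406) = (9.969, -16.672) knots.
Bearing = atan2(9.97, -16.67) = 149.12° clockwise from north.

149.1°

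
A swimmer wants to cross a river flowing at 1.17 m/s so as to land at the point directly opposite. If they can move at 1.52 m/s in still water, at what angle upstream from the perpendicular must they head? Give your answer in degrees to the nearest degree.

To cancel the current, the upstream component of the swimmer's velocity must equal the flow: 1.52 sin θ = 1.17.
sin θ = 1.17 / 1.52 = 0.7697.
θ = arcsin(0.7697) = 50.330°.

50°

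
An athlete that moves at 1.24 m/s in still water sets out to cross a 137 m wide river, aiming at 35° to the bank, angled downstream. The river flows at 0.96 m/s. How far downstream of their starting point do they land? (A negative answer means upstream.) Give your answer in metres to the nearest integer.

381 m

Perpendicular speed = 0.711 m/s; crossing time = 137 / 0.711 = 192.623 s.
Net downstream speed = 1.976 m/s.
Drift = 1.976 × 192.623 = 380.574 m (downstream).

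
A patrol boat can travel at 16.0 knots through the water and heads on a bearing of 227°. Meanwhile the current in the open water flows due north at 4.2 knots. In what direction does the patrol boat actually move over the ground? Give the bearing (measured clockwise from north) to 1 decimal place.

Taking east as x and north as y: velocity relative to the water = (-11.702, -10.912) knots; the water relative to ground = (0.000, 4.200) knots.
Velocity relative to ground = (-11.702, -10.912) + (0.000, 4.200) = (-11.702, -6.712) knots.
Bearing = atan2(-11.70, -6.71) = 240.16° clockwise from north.

240.2°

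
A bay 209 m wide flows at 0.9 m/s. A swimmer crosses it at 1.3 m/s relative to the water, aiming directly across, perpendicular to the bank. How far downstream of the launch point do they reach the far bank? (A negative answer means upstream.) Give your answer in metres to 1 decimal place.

144.7 m

Perpendicular speed = 1.300 m/s; crossing time = 209 / 1.300 = 160.769 s.
Net downstream speed = 0.900 m/s.
Drift = 0.900 × 160.769 = 144.692 m (downstream).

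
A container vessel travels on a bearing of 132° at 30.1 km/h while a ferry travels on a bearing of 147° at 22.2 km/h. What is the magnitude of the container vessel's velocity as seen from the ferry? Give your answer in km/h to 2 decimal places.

10.39 km/h

Taking east as x and north as y: container vessel velocity = (22.369, -20.141) km/h; ferry velocity = (12.091, -18.618) km/h.
Velocity of container vessel relative to ferry = (22.369, -20.141) − (12.091, -18.618) = (10.278, -1.522) km/h.
Magnitude = |(10.278, -1.522)| = 10.390 km/h.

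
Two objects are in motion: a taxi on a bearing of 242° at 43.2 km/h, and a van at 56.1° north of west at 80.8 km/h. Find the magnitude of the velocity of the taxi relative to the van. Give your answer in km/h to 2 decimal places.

Taking east as x and north as y: taxi velocity = (-38.143, -20.281) km/h; van velocity = (-45.066, 67.065) km/h.
Velocity of taxi relative to van = (-38.143, -20.281) − (-45.066, 67.065) = (6.922, -87.346) km/h.
Magnitude = |(6.922, -87.346)| = 87.620 km/h.

87.62 km/h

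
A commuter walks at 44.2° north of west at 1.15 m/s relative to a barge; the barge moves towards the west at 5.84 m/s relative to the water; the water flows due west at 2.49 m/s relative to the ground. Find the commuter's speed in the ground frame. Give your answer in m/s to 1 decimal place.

In east/north components (m/s): commuter relative to barge = (-0.824, 0.802); barge relative to water = (-5.840, 0.000); water relative to ground = (-2.490, 0.000).
Sum = (-9.154, 0.802) m/s.
Speed = |(-9.154, 0.802)| = 9.189 m/s.

9.2 m/s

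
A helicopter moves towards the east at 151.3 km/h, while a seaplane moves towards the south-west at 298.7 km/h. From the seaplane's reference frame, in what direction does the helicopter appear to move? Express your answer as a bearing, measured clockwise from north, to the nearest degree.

Taking east as x and north as y: helicopter velocity = (151.300, 0.000) km/h; seaplane velocity = (-211.213, -211.213) km/h.
Velocity of helicopter relative to seaplane = (151.300, 0.000) − (-211.213, -211.213) = (362.513, 211.213) km/h.
Bearing = atan2(362.51, 211.21) = 59.77° clockwise from north.

060°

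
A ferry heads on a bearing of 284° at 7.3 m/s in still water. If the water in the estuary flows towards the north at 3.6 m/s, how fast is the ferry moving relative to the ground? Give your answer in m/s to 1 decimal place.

Taking east as x and north as y: velocity relative to the water = (-7.083, 1.766) m/s; the water relative to ground = (0.000, 3.600) m/s.
Velocity relative to ground = (-7.083, 1.766) + (0.000, 3.600) = (-7.083, 5.366) m/s.
Speed = |(-7.083, 5.366)| = 8.886 m/s.

8.9 m/s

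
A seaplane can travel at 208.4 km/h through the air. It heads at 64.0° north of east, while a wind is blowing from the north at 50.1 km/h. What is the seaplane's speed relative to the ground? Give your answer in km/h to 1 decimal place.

164.8 km/h

Taking east as x and north as y: velocity relative to the air = (91.357, 187.309) km/h; the air relative to ground = (0.000, -50.100) km/h.
Velocity relative to ground = (91.357, 187.309) + (0.000, -50.100) = (91.357, 137.209) km/h.
Speed = |(91.357, 137.209)| = 164.840 km/h.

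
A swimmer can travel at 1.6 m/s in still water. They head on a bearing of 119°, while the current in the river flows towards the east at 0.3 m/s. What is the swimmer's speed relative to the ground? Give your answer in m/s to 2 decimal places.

1.87 m/s

Taking east as x and north as y: velocity relative to the water = (1.399, -0.776) m/s; the water relative to ground = (0.300, 0.000) m/s.
Velocity relative to ground = (1.399, -0.776) + (0.300, 0.000) = (1.699, -0.776) m/s.
Speed = |(1.699, -0.776)| = 1.868 m/s.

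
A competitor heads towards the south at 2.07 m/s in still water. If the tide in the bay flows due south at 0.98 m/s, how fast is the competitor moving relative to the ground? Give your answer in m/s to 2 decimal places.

Taking east as x and north as y: velocity relative to the water = (0.000, -2.070) m/s; the water relative to ground = (0.000, -0.980) m/s.
Velocity relative to ground = (0.000, -2.070) + (0.000, -0.980) = (0.000, -3.050) m/s.
Speed = |(0.000, -3.050)| = 3.050 m/s.

3.05 m/s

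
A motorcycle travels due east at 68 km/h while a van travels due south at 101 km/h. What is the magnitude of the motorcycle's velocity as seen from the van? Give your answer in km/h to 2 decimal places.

Taking east as x and north as y: motorcycle velocity = (68.000, 0.000) km/h; van velocity = (0.000, -101.000) km/h.
Velocity of motorcycle relative to van = (68.000, 0.000) − (0.000, -101.000) = (68.000, 101.000) km/h.
Magnitude = |(68.000, 101.000)| = 121.758 km/h.

121.76 km/h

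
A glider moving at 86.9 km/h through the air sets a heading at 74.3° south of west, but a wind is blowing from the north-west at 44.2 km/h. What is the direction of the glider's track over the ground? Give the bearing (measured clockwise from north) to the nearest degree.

176°

Taking east as x and north as y: velocity relative to the air = (-23.515, -83.658) km/h; the air relative to ground = (31.254, -31.254) km/h.
Velocity relative to ground = (-23.515, -83.658) + (31.254, -31.254) = (7.739, -114.912) km/h.
Bearing = atan2(7.74, -114.91) = 176.15° clockwise from north.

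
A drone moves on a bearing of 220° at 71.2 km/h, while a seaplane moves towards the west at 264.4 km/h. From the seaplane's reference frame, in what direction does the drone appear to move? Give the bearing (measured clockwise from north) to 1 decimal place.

104.0°

Taking east as x and north as y: drone velocity = (-45.766, -54.542) km/h; seaplane velocity = (-264.400, 0.000) km/h.
Velocity of drone relative to seaplane = (-45.766, -54.542) − (-264.400, 0.000) = (218.634, -54.542) km/h.
Bearing = atan2(218.63, -54.54) = 104.01° clockwise from north.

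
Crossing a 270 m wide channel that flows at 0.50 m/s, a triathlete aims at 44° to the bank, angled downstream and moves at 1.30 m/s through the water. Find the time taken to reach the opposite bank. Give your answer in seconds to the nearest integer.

299 s

The component of the triathlete's velocity perpendicular to the bank is 1.30 × sin 44° = 0.903 m/s.
Only the cross-stream component determines the crossing time; the current contributes nothing perpendicular to the bank.
Time = 270 / 0.903 = 298.985 s.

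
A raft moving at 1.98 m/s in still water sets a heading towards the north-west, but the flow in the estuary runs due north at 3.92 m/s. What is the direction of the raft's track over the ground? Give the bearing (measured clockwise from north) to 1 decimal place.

Taking east as x and north as y: velocity relative to the water = (-1.400, 1.400) m/s; the water relative to ground = (0.000, 3.920) m/s.
Velocity relative to ground = (-1.400, 1.400) + (0.000, 3.920) = (-1.400, 5.320) m/s.
Bearing = atan2(-1.40, 5.32) = 345.26° clockwise from north.

345.3°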